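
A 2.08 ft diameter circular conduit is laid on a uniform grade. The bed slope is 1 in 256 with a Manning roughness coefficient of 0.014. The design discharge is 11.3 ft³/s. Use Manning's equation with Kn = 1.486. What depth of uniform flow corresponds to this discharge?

Manning's equation rearranged: A R^(2/3) = nQ / (1.486·√S) = 0.014 × 11.3 / (1.486 × √0.003906) = 1.703.
Trying y = 1.15 ft: A R^(2/3) = 1.298 — short.
Trying y = 1.51 ft: A R^(2/3) = 1.927 — over.
Trying y = 1.38 ft: A R^(2/3) = 1.711 — close enough.

y_n = 1.38 ft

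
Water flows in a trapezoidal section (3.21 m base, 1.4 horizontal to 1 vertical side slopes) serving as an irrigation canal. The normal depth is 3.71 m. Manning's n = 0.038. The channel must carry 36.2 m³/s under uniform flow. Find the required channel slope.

With bottom width b = 3.21 m and side slope z = 1.4: A = (b + zy)y = (3.21 + 1.4×3.71)×3.71 = 31.18 m²; P = b + 2y√(1+z²) = 3.21 + 2×3.71×1.72 = 15.98 m.
Hydraulic radius R = A/P = 31.18/15.98 = 1.952 m.
From Manning's equation, S = [nQ / (1 A R^(2/3))]² = [0.038 × 36.2 / (1 × 31.18 × 1.952^(2/3))]² = 0.000798.

S = 0.000798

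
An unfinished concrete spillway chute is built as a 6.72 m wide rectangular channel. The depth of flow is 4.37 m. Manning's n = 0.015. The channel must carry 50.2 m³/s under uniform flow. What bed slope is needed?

Flow area A = b·y = 6.72 × 4.37 = 29.37 m². Wetted perimeter P = b + 2y = 6.72 + 2×4.37 = 15.46 m.
Hydraulic radius R = A/P = 29.37/15.46 = 1.9 m.
From Manning's equation, S = [nQ / (1 A R^(2/3))]² = [0.015 × 50.2 / (1 × 29.37 × 1.9^(2/3))]² = 0.000279.

S = 0.000279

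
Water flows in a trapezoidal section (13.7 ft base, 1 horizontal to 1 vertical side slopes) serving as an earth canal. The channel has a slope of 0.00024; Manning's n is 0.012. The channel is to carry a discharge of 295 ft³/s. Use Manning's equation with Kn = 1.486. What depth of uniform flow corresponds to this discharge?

Manning's equation rearranged: A R^(2/3) = nQ / (1.486·√S) = 0.012 × 295 / (1.486 × √0.00024) = 153.8.
At y = 5.08 ft: A R^(2/3) = 215.7 — over.
At y = 3.17 ft: A R^(2/3) = 94.78 — short.
At y = 4.19 ft: A R^(2/3) = 153.6 — close enough.

y_n = 4.19 ft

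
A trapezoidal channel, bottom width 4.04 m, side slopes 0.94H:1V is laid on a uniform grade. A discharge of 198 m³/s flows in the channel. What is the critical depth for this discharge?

y_c = 4.46 m

At critical depth, Q² T / (g A³) = 1, i.e. A³/T = Q²/g = 198²/9.81 = 3996.
Trying y = 3.26 m: A³/T = 1222 — short.
Trying y = 4.46 m: A³/T = 3984 — close enough.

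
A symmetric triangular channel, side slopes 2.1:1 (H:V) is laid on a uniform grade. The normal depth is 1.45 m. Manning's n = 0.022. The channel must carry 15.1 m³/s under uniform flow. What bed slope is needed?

For a triangular section with side slope z = 2.1: A = zy² = 2.1×1.45² = 4.415 m²; P = 2y√(1+z²) = 2×1.45×2.326 = 6.745 m.
Hydraulic radius R = A/P = 4.415/6.745 = 0.6546 m.
From Manning's equation, S = [nQ / (1 A R^(2/3))]² = [0.022 × 15.1 / (1 × 4.415 × 0.6546^(2/3))]² = 0.00996.

S = 0.00996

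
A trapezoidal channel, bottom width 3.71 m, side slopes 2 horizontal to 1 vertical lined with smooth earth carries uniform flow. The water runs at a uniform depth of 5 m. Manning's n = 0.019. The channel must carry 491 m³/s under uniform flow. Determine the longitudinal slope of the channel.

S = 0.0051

With bottom width b = 3.71 m and side slope z = 2: A = (b + zy)y = (3.71 + 2×5)×5 = 68.55 m²; P = b + 2y√(1+z²) = 3.71 + 2×5×2.236 = 26.07 m.
Hydraulic radius R = A/P = 68.55/26.07 = 2.629 m.
From Manning's equation, S = [nQ / (1 A R^(2/3))]² = [0.019 × 491 / (1 × 68.55 × 2.629^(2/3))]² = 0.0051.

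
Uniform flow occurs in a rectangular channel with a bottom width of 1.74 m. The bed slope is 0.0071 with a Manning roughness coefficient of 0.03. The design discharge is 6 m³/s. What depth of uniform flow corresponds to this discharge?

Manning's equation rearranged: A R^(2/3) = nQ / (1·√S) = 0.03 × 6 / (√0.0071) = 2.136.
Trying y = 1.45 m: A R^(2/3) = 1.681 — low.
Trying y = 2.19 m: A R^(2/3) = 2.779 — high.
Trying y = 1.76 m: A R^(2/3) = 2.135 — close enough.

y_n = 1.76 m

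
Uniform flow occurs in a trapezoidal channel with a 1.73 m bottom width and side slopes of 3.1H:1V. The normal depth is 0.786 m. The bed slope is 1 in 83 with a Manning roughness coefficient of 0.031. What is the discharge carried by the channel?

Q = 7.09 m³/s

With bottom width b = 1.73 m and side slope z = 3.1: A = (b + zy)y = (1.73 + 3.1×0.786)×0.786 = 3.275 m²; P = b + 2y√(1+z²) = 1.73 + 2×0.786×3.257 = 6.85 m.
Hydraulic radius R = A/P = 3.275/6.85 = 0.4781 m.
Manning's equation: Q = (1/n) A R^(2/3) S^(1/2) = (1/0.031) × 3.275 × 0.4781^(2/3) × 0.01205^(1/2) = 7.09 m³/s.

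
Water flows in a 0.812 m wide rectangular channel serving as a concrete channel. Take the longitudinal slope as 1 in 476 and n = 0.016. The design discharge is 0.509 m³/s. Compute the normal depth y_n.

Manning's equation rearranged: A R^(2/3) = nQ / (1·√S) = 0.016 × 0.509 / (√0.002101) = 0.1777.
Try y = 0.505 m: A R^(2/3) = 0.1517 — low.
Try y = 0.649 m: A R^(2/3) = 0.209 — high.
Try y = 0.571 m: A R^(2/3) = 0.1777 — close enough.

y_n = 0.571 m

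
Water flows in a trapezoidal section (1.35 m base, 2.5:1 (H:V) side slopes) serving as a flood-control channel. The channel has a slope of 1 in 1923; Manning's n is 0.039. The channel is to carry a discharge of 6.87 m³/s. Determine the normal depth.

y_n = 1.91 m

Manning's equation rearranged: A R^(2/3) = nQ / (1·√S) = 0.039 × 6.87 / (√0.00052) = 11.75.
Trying y = 1.41 m: A R^(2/3) = 5.768 — low.
Trying y = 2.1 m: A R^(2/3) = 14.72 — high.
Trying y = 1.91 m: A R^(2/3) = 11.74 — close enough.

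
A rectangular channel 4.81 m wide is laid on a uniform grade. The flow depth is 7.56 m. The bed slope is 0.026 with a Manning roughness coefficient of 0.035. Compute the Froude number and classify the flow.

Flow area A = b·y = 4.81 × 7.56 = 36.36 m². Wetted perimeter P = b + 2y = 4.81 + 2×7.56 = 19.93 m.
Hydraulic radius R = A/P = 36.36/19.93 = 1.825 m.
V = (1/n) R^(2/3) √S = (1/0.035) × 1.825^(2/3) × √0.026 = 6.879 m/s. Hydraulic depth D_h = A/T = 36.36/4.81 = 7.56 m.
Froude number Fr = V/√(g·D_h) = 6.879/√(9.81×7.56) = 0.799, which is less than 1, so the flow is subcritical.

subcritical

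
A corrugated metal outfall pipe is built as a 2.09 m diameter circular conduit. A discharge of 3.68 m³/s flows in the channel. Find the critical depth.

At critical depth, Q² T / (g A³) = 1, i.e. A³/T = Q²/g = 3.68²/9.81 = 1.38.
At y = 0.752 m: A³/T = 0.6837 — short.
At y = 1.11 m: A³/T = 3.041 — over.
At y = 0.903 m: A³/T = 1.381 — close enough.

y_c = 0.903 m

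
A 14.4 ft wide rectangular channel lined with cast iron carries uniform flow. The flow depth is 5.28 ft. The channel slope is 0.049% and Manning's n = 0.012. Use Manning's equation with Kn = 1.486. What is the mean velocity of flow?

V = 5.76 ft/s

Flow area A = b·y = 14.4 × 5.28 = 76.03 ft². Wetted perimeter P = b + 2y = 14.4 + 2×5.28 = 24.96 ft.
Hydraulic radius R = A/P = 76.03/24.96 = 3.046 ft.
From Manning's equation, V = (1.486/n) R^(2/3) S^(1/2) = (1.486/0.012) × 3.046^(2/3) × 0.00049^(1/2) = 5.76 ft/s.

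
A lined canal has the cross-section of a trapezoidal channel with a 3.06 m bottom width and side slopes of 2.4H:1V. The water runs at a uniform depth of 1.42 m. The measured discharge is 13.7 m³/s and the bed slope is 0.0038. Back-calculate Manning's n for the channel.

With bottom width b = 3.06 m and side slope z = 2.4: A = (b + zy)y = (3.06 + 2.4×1.42)×1.42 = 9.185 m²; P = b + 2y√(1+z²) = 3.06 + 2×1.42×2.6 = 10.44 m.
Hydraulic radius R = A/P = 9.185/10.44 = 0.8794 m.
Rearranging Manning's equation: n = (1/Q) A R^(2/3) S^(1/2) = (1/13.7) × 9.185 × 0.8794^(2/3) × √0.0038 = 0.0379.

n = 0.0379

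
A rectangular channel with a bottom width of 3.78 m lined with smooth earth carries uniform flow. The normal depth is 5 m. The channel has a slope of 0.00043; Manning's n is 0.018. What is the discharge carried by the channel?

Flow area A = b·y = 3.78 × 5 = 18.9 m². Wetted perimeter P = b + 2y = 3.78 + 2×5 = 13.78 m.
Hydraulic radius R = A/P = 18.9/13.78 = 1.372 m.
Manning's equation: Q = (1/n) A R^(2/3) S^(1/2) = (1/0.018) × 18.9 × 1.372^(2/3) × 0.00043^(1/2) = 26.9 m³/s.

Q = 26.9 m³/s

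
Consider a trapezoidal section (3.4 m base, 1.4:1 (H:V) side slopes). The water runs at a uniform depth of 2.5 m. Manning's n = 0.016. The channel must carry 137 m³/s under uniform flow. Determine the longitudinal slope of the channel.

S = 0.00996

With bottom width b = 3.4 m and side slope z = 1.4: A = (b + zy)y = (3.4 + 1.4×2.5)×2.5 = 17.25 m²; P = b + 2y√(1+z²) = 3.4 + 2×2.5×1.72 = 12 m.
Hydraulic radius R = A/P = 17.25/12 = 1.437 m.
From Manning's equation, S = [nQ / (1 A R^(2/3))]² = [0.016 × 137 / (1 × 17.25 × 1.437^(2/3))]² = 0.00996.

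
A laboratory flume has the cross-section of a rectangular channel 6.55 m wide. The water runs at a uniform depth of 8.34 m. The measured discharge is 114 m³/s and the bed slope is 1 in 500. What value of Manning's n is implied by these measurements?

Flow area A = b·y = 6.55 × 8.34 = 54.63 m². Wetted perimeter P = b + 2y = 6.55 + 2×8.34 = 23.23 m.
Hydraulic radius R = A/P = 54.63/23.23 = 2.352 m.
Rearranging Manning's equation: n = (1/Q) A R^(2/3) S^(1/2) = (1/114) × 54.63 × 2.352^(2/3) × √0.002 = 0.0379.

n = 0.0379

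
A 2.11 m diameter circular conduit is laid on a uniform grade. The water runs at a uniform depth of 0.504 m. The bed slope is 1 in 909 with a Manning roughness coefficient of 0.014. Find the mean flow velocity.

V = 1.06 m/s

For a circular section of diameter D = 2.11 m at depth y = 0.504 m, the central angle is θ = 2 arccos(1 − 2y/D) = 2.043 rad. Then A = (D²/8)(θ − sin θ) = 0.641 m² and P = Dθ/2 = 2.155 m.
Hydraulic radius R = A/P = 0.641/2.155 = 0.2975 m.
From Manning's equation, V = (1/n) R^(2/3) S^(1/2) = (1/0.014) × 0.2975^(2/3) × 0.0011^(1/2) = 1.06 m/s.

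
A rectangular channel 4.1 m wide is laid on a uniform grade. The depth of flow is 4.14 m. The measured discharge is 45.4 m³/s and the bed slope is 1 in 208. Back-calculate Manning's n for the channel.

Flow area A = b·y = 4.1 × 4.14 = 16.97 m². Wetted perimeter P = b + 2y = 4.1 + 2×4.14 = 12.38 m.
Hydraulic radius R = A/P = 16.97/12.38 = 1.371 m.
Rearranging Manning's equation: n = (1/Q) A R^(2/3) S^(1/2) = (1/45.4) × 16.97 × 1.371^(2/3) × √0.004808 = 0.032.

n = 0.032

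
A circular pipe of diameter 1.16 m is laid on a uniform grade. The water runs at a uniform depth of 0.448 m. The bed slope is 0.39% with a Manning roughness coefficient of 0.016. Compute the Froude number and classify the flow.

subcritical

For a circular section of diameter D = 1.16 m at depth y = 0.448 m, the central angle is θ = 2 arccos(1 − 2y/D) = 2.682 rad. Then A = (D²/8)(θ − sin θ) = 0.3766 m² and P = Dθ/2 = 1.556 m.
Hydraulic radius R = A/P = 0.3766/1.556 = 0.2421 m.
V = (1/n) R^(2/3) √S = (1/0.016) × 0.2421^(2/3) × √0.0039 = 1.516 m/s. Hydraulic depth D_h = A/T = 0.3766/1.13 = 0.3334 m.
Froude number Fr = V/√(g·D_h) = 1.516/√(9.81×0.3334) = 0.838, which is less than 1, so the flow is subcritical.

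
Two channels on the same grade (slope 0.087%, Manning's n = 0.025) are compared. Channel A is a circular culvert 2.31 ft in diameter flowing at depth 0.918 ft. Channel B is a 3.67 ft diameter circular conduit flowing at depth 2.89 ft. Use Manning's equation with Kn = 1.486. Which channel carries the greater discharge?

Channel A: For a circular section of diameter D = 2.31 ft at depth y = 0.918 ft, the central angle is θ = 2 arccos(1 − 2y/D) = 2.728 rad. Then A = (D²/8)(θ − sin θ) = 1.552 ft² and P = Dθ/2 = 3.151 ft. Hydraulic radius R = A/P = 1.552/3.151 = 0.4925 ft. Q_A = (1.486/0.025)·1.552·0.4925^(2/3)·√0.00087 = 1.697 ft³/s.
Channel B: For a circular section of diameter D = 3.67 ft at depth y = 2.89 ft, the central angle is θ = 2 arccos(1 − 2y/D) = 4.367 rad. Then A = (D²/8)(θ − sin θ) = 8.936 ft² and P = Dθ/2 = 8.013 ft. Hydraulic radius R = A/P = 8.936/8.013 = 1.115 ft. Q_B = (1.486/0.025)·8.936·1.115^(2/3)·√0.00087 = 16.85 ft³/s.
Q_A = 1.697 ft³/s vs Q_B = 16.85 ft³/s, so channel B carries more.

channel B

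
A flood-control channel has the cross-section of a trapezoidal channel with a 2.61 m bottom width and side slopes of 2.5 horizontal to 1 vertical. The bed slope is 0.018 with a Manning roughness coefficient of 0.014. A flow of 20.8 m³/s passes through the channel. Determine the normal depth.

y_n = 0.756 m

Manning's equation rearranged: A R^(2/3) = nQ / (1·√S) = 0.014 × 20.8 / (√0.018) = 2.17.
Try y = 0.939 m: A R^(2/3) = 3.338 — too large.
Try y = 0.756 m: A R^(2/3) = 2.169 — close enough.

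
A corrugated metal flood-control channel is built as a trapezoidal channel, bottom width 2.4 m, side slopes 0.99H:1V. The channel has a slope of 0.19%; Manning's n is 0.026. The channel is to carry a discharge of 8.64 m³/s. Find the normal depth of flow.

Manning's equation rearranged: A R^(2/3) = nQ / (1·√S) = 0.026 × 8.64 / (√0.0019) = 5.154.
Trying y = 1.72 m: A R^(2/3) = 6.937 — too large.
Trying y = 1.04 m: A R^(2/3) = 2.73 — too small.
Trying y = 1.47 m: A R^(2/3) = 5.153 — close enough.

y_n = 1.47 m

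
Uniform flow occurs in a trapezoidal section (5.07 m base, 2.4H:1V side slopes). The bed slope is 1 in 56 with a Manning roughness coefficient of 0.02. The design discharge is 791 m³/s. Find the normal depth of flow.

y_n = 4.29 m

Manning's equation rearranged: A R^(2/3) = nQ / (1·√S) = 0.02 × 791 / (√0.01786) = 118.4.
Trying y = 3.65 m: A R^(2/3) = 82.75 — too small.
Trying y = 5.12 m: A R^(2/3) = 176.7 — too large.
Trying y = 4.29 m: A R^(2/3) = 118.4 — ≈ 118.4.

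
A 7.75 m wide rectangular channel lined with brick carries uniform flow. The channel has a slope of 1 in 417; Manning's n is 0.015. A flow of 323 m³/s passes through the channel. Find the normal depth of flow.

y_n = 6.95 m

Manning's equation rearranged: A R^(2/3) = nQ / (1·√S) = 0.015 × 323 / (√0.002398) = 98.94.
At y = 8.78 m: A R^(2/3) = 131.6 — over.
At y = 4.8 m: A R^(2/3) = 61.85 — short.
At y = 6.95 m: A R^(2/3) = 98.89 — close enough.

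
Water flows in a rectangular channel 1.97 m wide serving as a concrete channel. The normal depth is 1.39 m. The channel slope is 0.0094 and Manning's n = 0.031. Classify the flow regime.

Flow area A = b·y = 1.97 × 1.39 = 2.738 m². Wetted perimeter P = b + 2y = 1.97 + 2×1.39 = 4.75 m.
Hydraulic radius R = A/P = 2.738/4.75 = 0.5765 m.
V = (1/n) R^(2/3) √S = (1/0.031) × 0.5765^(2/3) × √0.0094 = 2.166 m/s. Hydraulic depth D_h = A/T = 2.738/1.97 = 1.39 m.
Froude number Fr = V/√(g·D_h) = 2.166/√(9.81×1.39) = 0.587, which is less than 1, so the flow is subcritical.

subcritical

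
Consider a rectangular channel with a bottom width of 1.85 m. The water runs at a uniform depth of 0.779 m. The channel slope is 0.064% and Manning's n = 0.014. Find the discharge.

Q = 1.47 m³/s

Flow area A = b·y = 1.85 × 0.779 = 1.441 m². Wetted perimeter P = b + 2y = 1.85 + 2×0.779 = 3.408 m.
Hydraulic radius R = A/P = 1.441/3.408 = 0.4229 m.
Manning's equation: Q = (1/n) A R^(2/3) S^(1/2) = (1/0.014) × 1.441 × 0.4229^(2/3) × 0.00064^(1/2) = 1.47 m³/s.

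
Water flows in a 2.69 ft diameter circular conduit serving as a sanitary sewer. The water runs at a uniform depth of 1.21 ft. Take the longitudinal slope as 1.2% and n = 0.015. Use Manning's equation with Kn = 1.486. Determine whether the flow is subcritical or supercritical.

For a circular section of diameter D = 2.69 ft at depth y = 1.21 ft, the central angle is θ = 2 arccos(1 − 2y/D) = 2.941 rad. Then A = (D²/8)(θ − sin θ) = 2.479 ft² and P = Dθ/2 = 3.955 ft.
Hydraulic radius R = A/P = 2.479/3.955 = 0.6268 ft.
V = (1.486/n) R^(2/3) √S = (1.486/0.015) × 0.6268^(2/3) × √0.012 = 7.948 ft/s. Hydraulic depth D_h = A/T = 2.479/2.676 = 0.9263 ft.
Froude number Fr = V/√(g·D_h) = 7.948/√(32.2×0.9263) = 1.46, which is greater than 1, so the flow is supercritical.

supercritical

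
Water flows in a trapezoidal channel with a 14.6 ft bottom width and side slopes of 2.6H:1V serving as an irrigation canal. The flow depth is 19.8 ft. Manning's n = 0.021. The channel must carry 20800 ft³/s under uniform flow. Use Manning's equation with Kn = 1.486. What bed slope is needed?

S = 0.0022

With bottom width b = 14.6 ft and side slope z = 2.6: A = (b + zy)y = (14.6 + 2.6×19.8)×19.8 = 1308 ft²; P = b + 2y√(1+z²) = 14.6 + 2×19.8×2.786 = 124.9 ft.
Hydraulic radius R = A/P = 1308/124.9 = 10.47 ft.
From Manning's equation, S = [nQ / (1.486 A R^(2/3))]² = [0.021 × 20800 / (1.486 × 1308 × 10.47^(2/3))]² = 0.0022.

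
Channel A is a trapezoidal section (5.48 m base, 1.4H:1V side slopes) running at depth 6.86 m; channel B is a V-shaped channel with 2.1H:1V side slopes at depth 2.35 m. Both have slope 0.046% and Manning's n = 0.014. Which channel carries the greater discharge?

channel A

Channel A: With bottom width b = 5.48 m and side slope z = 1.4: A = (b + zy)y = (5.48 + 1.4×6.86)×6.86 = 103.5 m²; P = b + 2y√(1+z²) = 5.48 + 2×6.86×1.72 = 29.08 m. Hydraulic radius R = A/P = 103.5/29.08 = 3.558 m. Q_A = (1/0.014)·103.5·3.558^(2/3)·√0.00046 = 369.4 m³/s.
Channel B: For a triangular section with side slope z = 2.1: A = zy² = 2.1×2.35² = 11.6 m²; P = 2y√(1+z²) = 2×2.35×2.326 = 10.93 m. Hydraulic radius R = A/P = 11.6/10.93 = 1.061 m. Q_B = (1/0.014)·11.6·1.061^(2/3)·√0.00046 = 18.48 m³/s.
Q_A = 369.4 m³/s vs Q_B = 18.48 m³/s, so channel A carries more.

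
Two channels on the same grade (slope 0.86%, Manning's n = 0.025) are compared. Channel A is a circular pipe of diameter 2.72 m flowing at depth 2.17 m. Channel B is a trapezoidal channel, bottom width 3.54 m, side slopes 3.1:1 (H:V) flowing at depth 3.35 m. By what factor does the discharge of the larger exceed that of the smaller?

16

Channel A: For a circular section of diameter D = 2.72 m at depth y = 2.17 m, the central angle is θ = 2 arccos(1 − 2y/D) = 4.418 rad. Then A = (D²/8)(θ − sin θ) = 4.97 m² and P = Dθ/2 = 6.008 m. Hydraulic radius R = A/P = 4.97/6.008 = 0.8273 m. Q_A = (1/0.025)·4.97·0.8273^(2/3)·√0.0086 = 16.25 m³/s.
Channel B: With bottom width b = 3.54 m and side slope z = 3.1: A = (b + zy)y = (3.54 + 3.1×3.35)×3.35 = 46.65 m²; P = b + 2y√(1+z²) = 3.54 + 2×3.35×3.257 = 25.36 m. Hydraulic radius R = A/P = 46.65/25.36 = 1.839 m. Q_B = (1/0.025)·46.65·1.839^(2/3)·√0.0086 = 259.8 m³/s.
The larger discharge is 259.8 m³/s and the smaller is 16.25 m³/s; the ratio is 16.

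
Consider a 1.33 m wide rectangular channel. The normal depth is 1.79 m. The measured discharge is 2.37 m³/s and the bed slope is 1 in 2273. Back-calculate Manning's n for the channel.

Flow area A = b·y = 1.33 × 1.79 = 2.381 m². Wetted perimeter P = b + 2y = 1.33 + 2×1.79 = 4.91 m.
Hydraulic radius R = A/P = 2.381/4.91 = 0.4849 m.
Rearranging Manning's equation: n = (1/Q) A R^(2/3) S^(1/2) = (1/2.37) × 2.381 × 0.4849^(2/3) × √0.0004399 = 0.013.

n = 0.013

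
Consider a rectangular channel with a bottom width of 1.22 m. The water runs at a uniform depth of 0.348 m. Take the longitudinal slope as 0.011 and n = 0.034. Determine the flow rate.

Flow area A = b·y = 1.22 × 0.348 = 0.4246 m². Wetted perimeter P = b + 2y = 1.22 + 2×0.348 = 1.916 m.
Hydraulic radius R = A/P = 0.4246/1.916 = 0.2216 m.
Manning's equation: Q = (1/n) A R^(2/3) S^(1/2) = (1/0.034) × 0.4246 × 0.2216^(2/3) × 0.011^(1/2) = 0.48 m³/s.

Q = 0.48 m³/s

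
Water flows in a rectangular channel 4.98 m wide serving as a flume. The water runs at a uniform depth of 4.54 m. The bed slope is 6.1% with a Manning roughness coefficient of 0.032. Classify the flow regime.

Flow area A = b·y = 4.98 × 4.54 = 22.61 m². Wetted perimeter P = b + 2y = 4.98 + 2×4.54 = 14.06 m.
Hydraulic radius R = A/P = 22.61/14.06 = 1.608 m.
V = (1/n) R^(2/3) √S = (1/0.032) × 1.608^(2/3) × √0.061 = 10.59 m/s. Hydraulic depth D_h = A/T = 22.61/4.98 = 4.54 m.
Froude number Fr = V/√(g·D_h) = 10.59/√(9.81×4.54) = 1.59, which is greater than 1, so the flow is supercritical.

supercritical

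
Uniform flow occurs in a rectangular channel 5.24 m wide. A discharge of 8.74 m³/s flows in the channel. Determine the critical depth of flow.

y_c = 0.657 m

For a rectangular channel, critical depth y_c = (q²/g)^(1/3) where q = Q/b = 8.74/5.24 = 1.668 m²/s.
So y_c = (1.668²/9.81)^(1/3) = 0.657 m.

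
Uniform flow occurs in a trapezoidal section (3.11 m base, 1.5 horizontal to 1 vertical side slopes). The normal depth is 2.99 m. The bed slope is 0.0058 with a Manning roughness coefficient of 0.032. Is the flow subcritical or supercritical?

subcritical

With bottom width b = 3.11 m and side slope z = 1.5: A = (b + zy)y = (3.11 + 1.5×2.99)×2.99 = 22.71 m²; P = b + 2y√(1+z²) = 3.11 + 2×2.99×1.803 = 13.89 m.
Hydraulic radius R = A/P = 22.71/13.89 = 1.635 m.
V = (1/n) R^(2/3) √S = (1/0.032) × 1.635^(2/3) × √0.0058 = 3.303 m/s. Hydraulic depth D_h = A/T = 22.71/12.08 = 1.88 m.
Froude number Fr = V/√(g·D_h) = 3.303/√(9.81×1.88) = 0.769, which is less than 1, so the flow is subcritical.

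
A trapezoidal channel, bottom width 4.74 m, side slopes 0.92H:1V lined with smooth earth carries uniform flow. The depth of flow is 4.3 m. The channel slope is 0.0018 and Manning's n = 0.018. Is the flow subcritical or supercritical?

subcritical

With bottom width b = 4.74 m and side slope z = 0.92: A = (b + zy)y = (4.74 + 0.92×4.3)×4.3 = 37.39 m²; P = b + 2y√(1+z²) = 4.74 + 2×4.3×1.359 = 16.43 m.
Hydraulic radius R = A/P = 37.39/16.43 = 2.276 m.
V = (1/n) R^(2/3) √S = (1/0.018) × 2.276^(2/3) × √0.0018 = 4.079 m/s. Hydraulic depth D_h = A/T = 37.39/12.65 = 2.955 m.
Froude number Fr = V/√(g·D_h) = 4.079/√(9.81×2.955) = 0.758, which is less than 1, so the flow is subcritical.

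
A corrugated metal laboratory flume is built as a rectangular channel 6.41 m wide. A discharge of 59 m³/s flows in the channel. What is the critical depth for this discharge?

For a rectangular channel, critical depth y_c = (q²/g)^(1/3) where q = Q/b = 59/6.41 = 9.204 m²/s.
So y_c = (9.204²/9.81)^(1/3) = 2.05 m.

y_c = 2.05 m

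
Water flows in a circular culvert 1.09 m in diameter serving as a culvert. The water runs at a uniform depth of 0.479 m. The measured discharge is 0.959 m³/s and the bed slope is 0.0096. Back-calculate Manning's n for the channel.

n = 0.016

For a circular section of diameter D = 1.09 m at depth y = 0.479 m, the central angle is θ = 2 arccos(1 − 2y/D) = 2.899 rad. Then A = (D²/8)(θ − sin θ) = 0.3948 m² and P = Dθ/2 = 1.58 m.
Hydraulic radius R = A/P = 0.3948/1.58 = 0.2499 m.
Rearranging Manning's equation: n = (1/Q) A R^(2/3) S^(1/2) = (1/0.959) × 0.3948 × 0.2499^(2/3) × √0.0096 = 0.016.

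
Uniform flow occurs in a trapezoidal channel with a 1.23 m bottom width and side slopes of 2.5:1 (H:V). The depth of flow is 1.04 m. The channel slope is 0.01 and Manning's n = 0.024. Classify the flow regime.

supercritical

With bottom width b = 1.23 m and side slope z = 2.5: A = (b + zy)y = (1.23 + 2.5×1.04)×1.04 = 3.983 m²; P = b + 2y√(1+z²) = 1.23 + 2×1.04×2.693 = 6.831 m.
Hydraulic radius R = A/P = 3.983/6.831 = 0.5831 m.
V = (1/n) R^(2/3) √S = (1/0.024) × 0.5831^(2/3) × √0.01 = 2.908 m/s. Hydraulic depth D_h = A/T = 3.983/6.43 = 0.6195 m.
Froude number Fr = V/√(g·D_h) = 2.908/√(9.81×0.6195) = 1.18, which is greater than 1, so the flow is supercritical.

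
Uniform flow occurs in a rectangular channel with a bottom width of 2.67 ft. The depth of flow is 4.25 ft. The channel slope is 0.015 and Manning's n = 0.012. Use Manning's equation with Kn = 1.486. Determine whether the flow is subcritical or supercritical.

Flow area A = b·y = 2.67 × 4.25 = 11.35 ft². Wetted perimeter P = b + 2y = 2.67 + 2×4.25 = 11.17 ft.
Hydraulic radius R = A/P = 11.35/11.17 = 1.016 ft.
V = (1.486/n) R^(2/3) √S = (1.486/0.012) × 1.016^(2/3) × √0.015 = 15.33 ft/s. Hydraulic depth D_h = A/T = 11.35/2.67 = 4.25 ft.
Froude number Fr = V/√(g·D_h) = 15.33/√(32.2×4.25) = 1.31, which is greater than 1, so the flow is supercritical.

supercritical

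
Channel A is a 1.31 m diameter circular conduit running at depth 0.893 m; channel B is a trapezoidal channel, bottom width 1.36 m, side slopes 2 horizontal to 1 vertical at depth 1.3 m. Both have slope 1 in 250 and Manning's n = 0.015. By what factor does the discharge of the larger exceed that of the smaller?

7.97

Channel A: For a circular section of diameter D = 1.31 m at depth y = 0.893 m, the central angle is θ = 2 arccos(1 − 2y/D) = 3.885 rad. Then A = (D²/8)(θ − sin θ) = 0.9787 m² and P = Dθ/2 = 2.545 m. Hydraulic radius R = A/P = 0.9787/2.545 = 0.3846 m. Q_A = (1/0.015)·0.9787·0.3846^(2/3)·√0.004 = 2.182 m³/s.
Channel B: With bottom width b = 1.36 m and side slope z = 2: A = (b + zy)y = (1.36 + 2×1.3)×1.3 = 5.148 m²; P = b + 2y√(1+z²) = 1.36 + 2×1.3×2.236 = 7.174 m. Hydraulic radius R = A/P = 5.148/7.174 = 0.7176 m. Q_B = (1/0.015)·5.148·0.7176^(2/3)·√0.004 = 17.4 m³/s.
The larger discharge is 17.4 m³/s and the smaller is 2.182 m³/s; the ratio is 7.97.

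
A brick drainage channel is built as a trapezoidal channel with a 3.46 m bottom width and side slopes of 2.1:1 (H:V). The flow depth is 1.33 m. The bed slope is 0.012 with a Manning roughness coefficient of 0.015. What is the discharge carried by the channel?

Q = 55 m³/s

With bottom width b = 3.46 m and side slope z = 2.1: A = (b + zy)y = (3.46 + 2.1×1.33)×1.33 = 8.316 m²; P = b + 2y√(1+z²) = 3.46 + 2×1.33×2.326 = 9.647 m.
Hydraulic radius R = A/P = 8.316/9.647 = 0.8621 m.
Manning's equation: Q = (1/n) A R^(2/3) S^(1/2) = (1/0.015) × 8.316 × 0.8621^(2/3) × 0.012^(1/2) = 55 m³/s.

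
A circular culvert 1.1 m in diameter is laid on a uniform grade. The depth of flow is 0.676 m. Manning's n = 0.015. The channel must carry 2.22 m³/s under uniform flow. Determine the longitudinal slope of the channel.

S = 0.0141

For a circular section of diameter D = 1.1 m at depth y = 0.676 m, the central angle is θ = 2 arccos(1 − 2y/D) = 3.604 rad. Then A = (D²/8)(θ − sin θ) = 0.6125 m² and P = Dθ/2 = 1.982 m.
Hydraulic radius R = A/P = 0.6125/1.982 = 0.309 m.
From Manning's equation, S = [nQ / (1 A R^(2/3))]² = [0.015 × 2.22 / (1 × 0.6125 × 0.309^(2/3))]² = 0.0141.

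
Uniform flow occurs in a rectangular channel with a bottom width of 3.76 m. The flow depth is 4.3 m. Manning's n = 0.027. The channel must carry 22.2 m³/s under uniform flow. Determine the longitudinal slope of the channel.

Flow area A = b·y = 3.76 × 4.3 = 16.17 m². Wetted perimeter P = b + 2y = 3.76 + 2×4.3 = 12.36 m.
Hydraulic radius R = A/P = 16.17/12.36 = 1.308 m.
From Manning's equation, S = [nQ / (1 A R^(2/3))]² = [0.027 × 22.2 / (1 × 16.17 × 1.308^(2/3))]² = 0.000961.

S = 0.000961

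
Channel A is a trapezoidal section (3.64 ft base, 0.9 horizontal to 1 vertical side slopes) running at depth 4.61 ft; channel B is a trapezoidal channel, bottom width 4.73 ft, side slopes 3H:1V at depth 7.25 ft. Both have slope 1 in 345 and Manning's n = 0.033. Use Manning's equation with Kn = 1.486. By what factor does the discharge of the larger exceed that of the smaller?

7.6

Channel A: With bottom width b = 3.64 ft and side slope z = 0.9: A = (b + zy)y = (3.64 + 0.9×4.61)×4.61 = 35.91 ft²; P = b + 2y√(1+z²) = 3.64 + 2×4.61×1.345 = 16.04 ft. Hydraulic radius R = A/P = 35.91/16.04 = 2.238 ft. Q_A = (1.486/0.033)·35.91·2.238^(2/3)·√0.002899 = 148.9 ft³/s.
Channel B: With bottom width b = 4.73 ft and side slope z = 3: A = (b + zy)y = (4.73 + 3×7.25)×7.25 = 192 ft²; P = b + 2y√(1+z²) = 4.73 + 2×7.25×3.162 = 50.58 ft. Hydraulic radius R = A/P = 192/50.58 = 3.795 ft. Q_B = (1.486/0.033)·192·3.795^(2/3)·√0.002899 = 1132 ft³/s.
The larger discharge is 1132 ft³/s and the smaller is 148.9 ft³/s; the ratio is 7.6.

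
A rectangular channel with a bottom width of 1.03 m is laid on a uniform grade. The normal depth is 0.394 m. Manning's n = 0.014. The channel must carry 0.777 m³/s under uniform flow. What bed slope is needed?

S = 0.00531

Flow area A = b·y = 1.03 × 0.394 = 0.4058 m². Wetted perimeter P = b + 2y = 1.03 + 2×0.394 = 1.818 m.
Hydraulic radius R = A/P = 0.4058/1.818 = 0.2232 m.
From Manning's equation, S = [nQ / (1 A R^(2/3))]² = [0.014 × 0.777 / (1 × 0.4058 × 0.2232^(2/3))]² = 0.00531.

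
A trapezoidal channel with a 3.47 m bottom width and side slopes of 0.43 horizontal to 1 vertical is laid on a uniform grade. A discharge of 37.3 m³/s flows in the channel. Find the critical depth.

y_c = 2.08 m

At critical depth, Q² T / (g A³) = 1, i.e. A³/T = Q²/g = 37.3²/9.81 = 141.8.
At y = 2.26 m: A³/T = 186.9 — too large.
At y = 1.47 m: A³/T = 46.32 — too small.
At y = 2.08 m: A³/T = 142.3 — ≈ 141.8.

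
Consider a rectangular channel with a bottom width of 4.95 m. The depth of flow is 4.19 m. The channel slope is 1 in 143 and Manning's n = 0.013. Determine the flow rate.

Q = 179 m³/s

Flow area A = b·y = 4.95 × 4.19 = 20.74 m². Wetted perimeter P = b + 2y = 4.95 + 2×4.19 = 13.33 m.
Hydraulic radius R = A/P = 20.74/13.33 = 1.556 m.
Manning's equation: Q = (1/n) A R^(2/3) S^(1/2) = (1/0.013) × 20.74 × 1.556^(2/3) × 0.006993^(1/2) = 179 m³/s.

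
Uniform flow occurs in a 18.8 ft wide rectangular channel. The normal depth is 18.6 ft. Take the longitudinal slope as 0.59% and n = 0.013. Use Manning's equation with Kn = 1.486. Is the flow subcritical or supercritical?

supercritical

Flow area A = b·y = 18.8 × 18.6 = 349.7 ft². Wetted perimeter P = b + 2y = 18.8 + 2×18.6 = 56 ft.
Hydraulic radius R = A/P = 349.7/56 = 6.244 ft.
V = (1.486/n) R^(2/3) √S = (1.486/0.013) × 6.244^(2/3) × √0.0059 = 29.77 ft/s. Hydraulic depth D_h = A/T = 349.7/18.8 = 18.6 ft.
Froude number Fr = V/√(g·D_h) = 29.77/√(32.2×18.6) = 1.22, which is greater than 1, so the flow is supercritical.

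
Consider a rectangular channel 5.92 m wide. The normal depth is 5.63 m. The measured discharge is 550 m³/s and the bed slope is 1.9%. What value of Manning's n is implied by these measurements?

Flow area A = b·y = 5.92 × 5.63 = 33.33 m². Wetted perimeter P = b + 2y = 5.92 + 2×5.63 = 17.18 m.
Hydraulic radius R = A/P = 33.33/17.18 = 1.94 m.
Rearranging Manning's equation: n = (1/Q) A R^(2/3) S^(1/2) = (1/550) × 33.33 × 1.94^(2/3) × √0.019 = 0.013.

n = 0.013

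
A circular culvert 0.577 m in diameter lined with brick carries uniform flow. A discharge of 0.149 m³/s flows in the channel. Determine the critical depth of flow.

At critical depth, Q² T / (g A³) = 1, i.e. A³/T = Q²/g = 0.149²/9.81 = 0.002263.
At y = 0.173 m: A³/T = 0.0005418 — low.
At y = 0.272 m: A³/T = 0.003093 — high.
At y = 0.251 m: A³/T = 0.002274 — ≈ 0.002263.

y_c = 0.251 m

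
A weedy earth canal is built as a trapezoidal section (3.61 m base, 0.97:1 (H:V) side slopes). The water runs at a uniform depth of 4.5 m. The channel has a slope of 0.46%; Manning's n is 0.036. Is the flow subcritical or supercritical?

subcritical

With bottom width b = 3.61 m and side slope z = 0.97: A = (b + zy)y = (3.61 + 0.97×4.5)×4.5 = 35.89 m²; P = b + 2y√(1+z²) = 3.61 + 2×4.5×1.393 = 16.15 m.
Hydraulic radius R = A/P = 35.89/16.15 = 2.222 m.
V = (1/n) R^(2/3) √S = (1/0.036) × 2.222^(2/3) × √0.0046 = 3.208 m/s. Hydraulic depth D_h = A/T = 35.89/12.34 = 2.908 m.
Froude number Fr = V/√(g·D_h) = 3.208/√(9.81×2.908) = 0.601, which is less than 1, so the flow is subcritical.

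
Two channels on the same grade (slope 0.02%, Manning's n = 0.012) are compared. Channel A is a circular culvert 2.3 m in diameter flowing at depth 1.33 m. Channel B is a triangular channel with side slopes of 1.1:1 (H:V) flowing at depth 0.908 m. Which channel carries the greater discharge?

Channel A: For a circular section of diameter D = 2.3 m at depth y = 1.33 m, the central angle is θ = 2 arccos(1 − 2y/D) = 3.456 rad. Then A = (D²/8)(θ − sin θ) = 2.49 m² and P = Dθ/2 = 3.974 m. Hydraulic radius R = A/P = 2.49/3.974 = 0.6264 m. Q_A = (1/0.012)·2.49·0.6264^(2/3)·√0.0002 = 2.148 m³/s.
Channel B: For a triangular section with side slope z = 1.1: A = zy² = 1.1×0.908² = 0.9069 m²; P = 2y√(1+z²) = 2×0.908×1.487 = 2.7 m. Hydraulic radius R = A/P = 0.9069/2.7 = 0.3359 m. Q_B = (1/0.012)·0.9069·0.3359^(2/3)·√0.0002 = 0.5165 m³/s.
Q_A = 2.148 m³/s vs Q_B = 0.5165 m³/s, so channel A carries more.

channel A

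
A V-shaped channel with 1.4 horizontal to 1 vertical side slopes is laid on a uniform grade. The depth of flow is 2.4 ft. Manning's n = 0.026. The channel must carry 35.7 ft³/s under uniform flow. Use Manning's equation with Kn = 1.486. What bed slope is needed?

For a triangular section with side slope z = 1.4: A = zy² = 1.4×2.4² = 8.064 ft²; P = 2y√(1+z²) = 2×2.4×1.72 = 8.258 ft.
Hydraulic radius R = A/P = 8.064/8.258 = 0.9765 ft.
From Manning's equation, S = [nQ / (1.486 A R^(2/3))]² = [0.026 × 35.7 / (1.486 × 8.064 × 0.9765^(2/3))]² = 0.00619.

S = 0.00619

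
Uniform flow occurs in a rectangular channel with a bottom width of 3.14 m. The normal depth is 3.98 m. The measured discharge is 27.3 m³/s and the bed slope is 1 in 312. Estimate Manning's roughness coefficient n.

n = 0.028

Flow area A = b·y = 3.14 × 3.98 = 12.5 m². Wetted perimeter P = b + 2y = 3.14 + 2×3.98 = 11.1 m.
Hydraulic radius R = A/P = 12.5/11.1 = 1.126 m.
Rearranging Manning's equation: n = (1/Q) A R^(2/3) S^(1/2) = (1/27.3) × 12.5 × 1.126^(2/3) × √0.003205 = 0.028.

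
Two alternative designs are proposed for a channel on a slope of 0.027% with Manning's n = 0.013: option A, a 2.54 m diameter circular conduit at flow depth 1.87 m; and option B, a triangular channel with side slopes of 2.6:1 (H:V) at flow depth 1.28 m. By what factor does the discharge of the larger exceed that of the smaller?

Channel A: For a circular section of diameter D = 2.54 m at depth y = 1.87 m, the central angle is θ = 2 arccos(1 − 2y/D) = 4.126 rad. Then A = (D²/8)(θ − sin θ) = 3.999 m² and P = Dθ/2 = 5.24 m. Hydraulic radius R = A/P = 3.999/5.24 = 0.7632 m. Q_A = (1/0.013)·3.999·0.7632^(2/3)·√0.00027 = 4.221 m³/s.
Channel B: For a triangular section with side slope z = 2.6: A = zy² = 2.6×1.28² = 4.26 m²; P = 2y√(1+z²) = 2×1.28×2.786 = 7.131 m. Hydraulic radius R = A/P = 4.26/7.131 = 0.5973 m. Q_B = (1/0.013)·4.26·0.5973^(2/3)·√0.00027 = 3.819 m³/s.
The larger discharge is 4.221 m³/s and the smaller is 3.819 m³/s; the ratio is 1.11.

1.11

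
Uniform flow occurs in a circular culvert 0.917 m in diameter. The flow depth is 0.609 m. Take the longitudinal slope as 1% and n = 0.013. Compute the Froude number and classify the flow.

For a circular section of diameter D = 0.917 m at depth y = 0.609 m, the central angle is θ = 2 arccos(1 − 2y/D) = 3.81 rad. Then A = (D²/8)(θ − sin θ) = 0.4657 m² and P = Dθ/2 = 1.747 m.
Hydraulic radius R = A/P = 0.4657/1.747 = 0.2666 m.
V = (1/n) R^(2/3) √S = (1/0.013) × 0.2666^(2/3) × √0.01 = 3.186 m/s. Hydraulic depth D_h = A/T = 0.4657/0.8662 = 0.5376 m.
Froude number Fr = V/√(g·D_h) = 3.186/√(9.81×0.5376) = 1.39, which is greater than 1, so the flow is supercritical.

supercritical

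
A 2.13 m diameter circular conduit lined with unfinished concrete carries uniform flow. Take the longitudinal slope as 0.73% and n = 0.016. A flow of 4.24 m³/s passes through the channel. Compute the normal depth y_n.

Manning's equation rearranged: A R^(2/3) = nQ / (1·√S) = 0.016 × 4.24 / (√0.0073) = 0.794.
Try y = 0.968 m: A R^(2/3) = 0.9922 — over.
Try y = 0.736 m: A R^(2/3) = 0.6008 — short.
Try y = 0.855 m: A R^(2/3) = 0.794 — close enough.

y_n = 0.855 m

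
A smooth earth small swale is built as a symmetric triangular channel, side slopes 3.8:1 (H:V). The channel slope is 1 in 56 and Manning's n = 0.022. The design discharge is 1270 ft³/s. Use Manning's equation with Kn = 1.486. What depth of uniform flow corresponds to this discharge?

Manning's equation rearranged: A R^(2/3) = nQ / (1.486·√S) = 0.022 × 1270 / (1.486 × √0.01786) = 140.7.
Trying y = 5.18 ft: A R^(2/3) = 188.1 — high.
Trying y = 3.57 ft: A R^(2/3) = 69.69 — low.
Trying y = 4.65 ft: A R^(2/3) = 141 — close enough.

y_n = 4.65 ft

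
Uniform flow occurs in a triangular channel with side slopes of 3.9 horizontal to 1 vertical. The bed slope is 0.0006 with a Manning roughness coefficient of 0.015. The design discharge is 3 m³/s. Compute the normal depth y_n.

y_n = 0.904 m

Manning's equation rearranged: A R^(2/3) = nQ / (1·√S) = 0.015 × 3 / (√0.0006) = 1.837.
Trying y = 0.673 m: A R^(2/3) = 0.8366 — short.
Trying y = 1.05 m: A R^(2/3) = 2.739 — over.
Trying y = 0.904 m: A R^(2/3) = 1.838 — matches.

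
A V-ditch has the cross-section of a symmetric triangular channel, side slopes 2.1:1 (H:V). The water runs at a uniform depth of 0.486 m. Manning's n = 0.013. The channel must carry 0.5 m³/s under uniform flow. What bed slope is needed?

For a triangular section with side slope z = 2.1: A = zy² = 2.1×0.486² = 0.496 m²; P = 2y√(1+z²) = 2×0.486×2.326 = 2.261 m.
Hydraulic radius R = A/P = 0.496/2.261 = 0.2194 m.
From Manning's equation, S = [nQ / (1 A R^(2/3))]² = [0.013 × 0.5 / (1 × 0.496 × 0.2194^(2/3))]² = 0.0013.

S = 0.0013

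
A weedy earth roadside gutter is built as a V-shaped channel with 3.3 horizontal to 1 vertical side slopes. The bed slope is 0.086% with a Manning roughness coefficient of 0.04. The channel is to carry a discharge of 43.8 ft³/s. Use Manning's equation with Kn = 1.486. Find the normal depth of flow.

Manning's equation rearranged: A R^(2/3) = nQ / (1.486·√S) = 0.04 × 43.8 / (1.486 × √0.00086) = 40.2.
At y = 3.72 ft: A R^(2/3) = 67.07 — over.
At y = 2.45 ft: A R^(2/3) = 22.02 — short.
At y = 3.07 ft: A R^(2/3) = 40.19 — matches.

y_n = 3.07 ft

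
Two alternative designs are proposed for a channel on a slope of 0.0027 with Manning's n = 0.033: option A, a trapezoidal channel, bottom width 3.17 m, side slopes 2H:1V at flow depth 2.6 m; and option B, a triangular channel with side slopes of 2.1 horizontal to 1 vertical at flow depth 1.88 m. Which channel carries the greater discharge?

Channel A: With bottom width b = 3.17 m and side slope z = 2: A = (b + zy)y = (3.17 + 2×2.6)×2.6 = 21.76 m²; P = b + 2y√(1+z²) = 3.17 + 2×2.6×2.236 = 14.8 m. Hydraulic radius R = A/P = 21.76/14.8 = 1.471 m. Q_A = (1/0.033)·21.76·1.471^(2/3)·√0.0027 = 44.31 m³/s.
Channel B: For a triangular section with side slope z = 2.1: A = zy² = 2.1×1.88² = 7.422 m²; P = 2y√(1+z²) = 2×1.88×2.326 = 8.746 m. Hydraulic radius R = A/P = 7.422/8.746 = 0.8487 m. Q_B = (1/0.033)·7.422·0.8487^(2/3)·√0.0027 = 10.48 m³/s.
Q_A = 44.31 m³/s vs Q_B = 10.48 m³/s, so channel A carries more.

channel A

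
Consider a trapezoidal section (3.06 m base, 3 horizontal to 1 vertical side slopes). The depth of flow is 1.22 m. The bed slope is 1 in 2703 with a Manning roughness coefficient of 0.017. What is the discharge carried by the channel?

Q = 7.73 m³/s

With bottom width b = 3.06 m and side slope z = 3: A = (b + zy)y = (3.06 + 3×1.22)×1.22 = 8.198 m²; P = b + 2y√(1+z²) = 3.06 + 2×1.22×3.162 = 10.78 m.
Hydraulic radius R = A/P = 8.198/10.78 = 0.7608 m.
Manning's equation: Q = (1/n) A R^(2/3) S^(1/2) = (1/0.017) × 8.198 × 0.7608^(2/3) × 0.00037^(1/2) = 7.73 m³/s.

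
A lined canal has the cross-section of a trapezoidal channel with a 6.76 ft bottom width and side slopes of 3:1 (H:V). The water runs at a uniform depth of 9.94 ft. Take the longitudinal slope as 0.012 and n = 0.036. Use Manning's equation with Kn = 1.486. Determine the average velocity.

V = 13.6 ft/s

With bottom width b = 6.76 ft and side slope z = 3: A = (b + zy)y = (6.76 + 3×9.94)×9.94 = 363.6 ft²; P = b + 2y√(1+z²) = 6.76 + 2×9.94×3.162 = 69.63 ft.
Hydraulic radius R = A/P = 363.6/69.63 = 5.222 ft.
From Manning's equation, V = (1.486/n) R^(2/3) S^(1/2) = (1.486/0.036) × 5.222^(2/3) × 0.012^(1/2) = 13.6 ft/s.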